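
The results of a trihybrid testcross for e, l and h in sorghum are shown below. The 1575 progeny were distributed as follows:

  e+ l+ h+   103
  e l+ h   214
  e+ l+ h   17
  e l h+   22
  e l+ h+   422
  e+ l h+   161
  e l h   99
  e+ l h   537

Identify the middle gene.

l

The two most frequent reciprocal classes, e+ l h and e l+ h+, are the parental types, so the F1 was e+ l h / e l+ h+.
The two rarest classes, e+ l+ h and e l h+, are the double crossovers. Comparing them with the parentals, only the l allele has switched, so l is the middle locus and the order is h – l – e.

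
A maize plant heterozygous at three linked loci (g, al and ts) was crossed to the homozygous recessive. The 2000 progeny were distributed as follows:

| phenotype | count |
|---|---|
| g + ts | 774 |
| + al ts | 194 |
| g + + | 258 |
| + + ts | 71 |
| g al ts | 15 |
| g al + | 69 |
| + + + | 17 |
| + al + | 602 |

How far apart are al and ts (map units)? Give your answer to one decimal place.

The two most frequent reciprocal classes, + al + and g + ts, are the parental types, so the F1 was + al + / g + ts.
The two rarest classes, + + + and g al ts, are the double crossovers. Comparing them with the parentals, only the al allele has switched, so al is the middle locus and the order is g – al – ts.
Crossovers in the al–ts interval produce the single-crossover classes + al ts and g + + (194 + 258 = 452) plus the double crossovers (32).
RF(al–ts) = (452 + 32) / 2000 = 484/2000 = 0.2420 → 24.2 map units.

24.2 map units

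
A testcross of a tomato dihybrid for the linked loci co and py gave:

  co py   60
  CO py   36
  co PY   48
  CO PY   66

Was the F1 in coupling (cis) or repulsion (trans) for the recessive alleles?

The two most frequent classes are CO PY (66) and co py (60); these are the parental (non-recombinant) types.
So the F1 carried CO PY on one chromosome and co py on the other — the recessive alleles are on the same chromosome (cis / coupling).

cis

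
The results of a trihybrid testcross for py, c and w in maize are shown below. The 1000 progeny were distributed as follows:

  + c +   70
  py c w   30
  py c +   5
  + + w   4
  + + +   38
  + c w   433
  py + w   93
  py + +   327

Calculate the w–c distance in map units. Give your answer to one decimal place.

The two most frequent reciprocal classes, py + + and + c w, are the parental types, so the F1 was py + + / + c w.
The two rarest classes, py c + and + + w, are the double crossovers. Comparing them with the parentals, only the c allele has switched, so c is the middle locus and the order is w – c – py.
Crossovers in the w–c interval produce the single-crossover classes py + w and + c + (93 + 70 = 163) plus the double crossovers (9).
RF(w–c) = (163 + 9) / 1000 = 172/1000 = 0.1720 → 17.2 map units.

17.2 map units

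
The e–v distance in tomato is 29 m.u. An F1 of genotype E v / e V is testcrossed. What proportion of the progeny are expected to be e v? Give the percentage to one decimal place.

A map distance of 29 m.u. corresponds to a recombination frequency of 0.290.
The F1 is E v / e V, so e v is a recombinant gamete class with expected frequency r/2 = 0.290/2 = 0.1450.
That is 0.1450 = 14.5% of the progeny.

14.5%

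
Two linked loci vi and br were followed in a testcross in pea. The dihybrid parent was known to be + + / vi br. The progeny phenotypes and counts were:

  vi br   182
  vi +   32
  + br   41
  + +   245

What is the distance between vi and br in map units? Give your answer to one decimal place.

14.6 map units

The recombinant classes are + br and vi +: 41 + 32 = 73.
Recombination frequency = 73/500 = 0.1460 ≈ 14.6%, i.e. 14.6 map units.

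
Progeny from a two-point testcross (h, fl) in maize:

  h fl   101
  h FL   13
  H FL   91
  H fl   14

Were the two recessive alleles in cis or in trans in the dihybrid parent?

cis

The two most frequent classes are H FL (91) and h fl (101); these are the parental (non-recombinant) types.
So the F1 carried H FL on one chromosome and h fl on the other — the recessive alleles are on the same chromosome (cis / coupling).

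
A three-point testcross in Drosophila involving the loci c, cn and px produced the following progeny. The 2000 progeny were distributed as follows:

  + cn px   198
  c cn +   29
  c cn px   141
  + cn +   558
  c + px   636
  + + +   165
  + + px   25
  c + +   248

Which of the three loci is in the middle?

c

The two most frequent reciprocal classes, c + px and + cn +, are the parental types, so the F1 was c + px / + cn +.
The two rarest classes, + + px and c cn +, are the double crossovers. Comparing them with the parentals, only the c allele has switched, so c is the middle locus and the order is cn – c – px.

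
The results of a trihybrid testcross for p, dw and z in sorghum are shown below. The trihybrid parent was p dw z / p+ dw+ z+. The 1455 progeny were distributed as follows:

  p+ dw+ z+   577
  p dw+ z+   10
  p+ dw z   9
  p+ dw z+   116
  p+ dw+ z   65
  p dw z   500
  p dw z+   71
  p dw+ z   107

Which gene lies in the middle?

The two rarest classes, p+ dw z and p dw+ z+, are the double crossovers. Comparing them with the parentals, only the p allele has switched, so p is the middle locus and the order is z – p – dw.

p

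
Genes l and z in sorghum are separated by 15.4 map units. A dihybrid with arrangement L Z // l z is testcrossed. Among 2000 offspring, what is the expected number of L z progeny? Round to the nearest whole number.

A map distance of 15.4 map units corresponds to a recombination frequency of 0.154.
The F1 is L Z / l z, so L z is a recombinant gamete class with expected frequency r/2 = 0.154/2 = 0.0770.
Expected number = 0.0770 × 2000 = 154.00 ≈ 154.

154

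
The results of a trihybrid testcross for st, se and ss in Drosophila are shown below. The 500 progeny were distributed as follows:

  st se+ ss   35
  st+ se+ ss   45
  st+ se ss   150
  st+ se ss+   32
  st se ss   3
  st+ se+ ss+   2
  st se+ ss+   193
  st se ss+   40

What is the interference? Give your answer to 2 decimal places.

The two most frequent reciprocal classes, st se+ ss+ and st+ se ss, are the parental types, so the F1 was st se+ ss+ / st+ se ss.
The two rarest classes, st+ se+ ss+ and st se ss, are the double crossovers. Comparing them with the parentals, only the st allele has switched, so st is the middle locus and the order is se – st – ss.
se–st: (85 + 5)/500 = 0.1800; st–ss: (67 + 5)/500 = 0.1440.
Expected DCO frequency = 0.1800 × 0.1440 ≈ 0.02592; observed = 5/500 ≈ 0.01000.
Coefficient of coincidence = 0.01000/0.02592 ≈ 0.39; interference = 1 − 0.39 = 0.61.

0.61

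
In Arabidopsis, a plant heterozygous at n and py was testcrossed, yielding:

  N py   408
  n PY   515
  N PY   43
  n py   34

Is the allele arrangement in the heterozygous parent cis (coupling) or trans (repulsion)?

trans

The two most frequent classes are N py (408) and n PY (515); these are the parental (non-recombinant) types.
So the F1 carried N py on one chromosome and n PY on the other — the recessive alleles are on opposite chromosomes (trans / repulsion).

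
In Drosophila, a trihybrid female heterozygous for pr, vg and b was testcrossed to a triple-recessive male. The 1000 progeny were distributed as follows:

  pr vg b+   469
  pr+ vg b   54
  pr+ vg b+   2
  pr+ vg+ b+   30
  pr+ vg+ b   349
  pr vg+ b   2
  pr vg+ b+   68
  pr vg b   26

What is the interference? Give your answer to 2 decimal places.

0.47

The two most frequent reciprocal classes, pr vg b+ and pr+ vg+ b, are the parental types, so the F1 was pr vg b+ / pr+ vg+ b.
The two rarest classes, pr+ vg b+ and pr vg+ b, are the double crossovers. Comparing them with the parentals, only the pr allele has switched, so pr is the middle locus and the order is b – pr – vg.
b–pr: (56 + 4)/1000 = 0.0600; pr–vg: (122 + 4)/1000 = 0.1260.
Expected DCO frequency = 0.0600 × 0.1260 ≈ 0.00756; observed = 4/1000 ≈ 0.00400.
Coefficient of coincidence = 0.00400/0.00756 ≈ 0.53; interference = 1 − 0.53 = 0.47.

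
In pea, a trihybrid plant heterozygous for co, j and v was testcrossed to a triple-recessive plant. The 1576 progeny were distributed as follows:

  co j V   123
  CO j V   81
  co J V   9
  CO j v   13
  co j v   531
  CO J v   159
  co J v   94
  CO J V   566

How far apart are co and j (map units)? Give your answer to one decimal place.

12.5 map units

The two most frequent reciprocal classes, CO J V and co j v, are the parental types, so the F1 was CO J V / co j v.
The two rarest classes, co J V and CO j v, are the double crossovers. Comparing them with the parentals, only the co allele has switched, so co is the middle locus and the order is j – co – v.
Crossovers in the j–co interval produce the single-crossover classes CO j V and co J v (81 + 94 = 175) plus the double crossovers (22).
RF(j–co) = (175 + 22) / 1576 = 197/1576 = 0.1250 → 12.5 map units.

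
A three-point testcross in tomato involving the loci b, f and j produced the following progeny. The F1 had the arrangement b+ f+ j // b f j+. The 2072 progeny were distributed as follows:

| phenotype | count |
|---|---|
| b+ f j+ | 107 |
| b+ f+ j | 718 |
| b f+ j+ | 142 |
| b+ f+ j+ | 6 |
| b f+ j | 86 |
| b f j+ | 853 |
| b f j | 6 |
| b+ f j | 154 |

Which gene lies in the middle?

j

The two rarest classes, b+ f+ j+ and b f j, are the double crossovers. Comparing them with the parentals, only the j allele has switched, so j is the middle locus and the order is b – j – f.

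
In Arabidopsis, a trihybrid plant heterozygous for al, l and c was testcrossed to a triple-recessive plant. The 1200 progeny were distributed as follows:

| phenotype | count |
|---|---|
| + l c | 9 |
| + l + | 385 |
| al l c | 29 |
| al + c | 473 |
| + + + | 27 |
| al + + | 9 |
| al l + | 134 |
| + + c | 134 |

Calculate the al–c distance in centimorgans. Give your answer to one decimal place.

The two most frequent reciprocal classes, + l + and al + c, are the parental types, so the F1 was + l + / al + c.
The two rarest classes, + l c and al + +, are the double crossovers. Comparing them with the parentals, only the c allele has switched, so c is the middle locus and the order is l – c – al.
Crossovers in the c–al interval produce the single-crossover classes al l + and + + c (134 + 134 = 268) plus the double crossovers (18).
RF(c–al) = (268 + 18) / 1200 = 286/1200 = 0.2383 → 23.8 centimorgans.

23.8 centimorgans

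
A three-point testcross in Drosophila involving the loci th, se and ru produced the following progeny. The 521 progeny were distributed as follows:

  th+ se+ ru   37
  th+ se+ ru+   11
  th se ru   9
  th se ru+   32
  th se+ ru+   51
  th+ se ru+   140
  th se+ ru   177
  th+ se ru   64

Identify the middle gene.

The two most frequent reciprocal classes, th+ se ru+ and th se+ ru, are the parental types, so the F1 was th+ se ru+ / th se+ ru.
The two rarest classes, th+ se+ ru+ and th se ru, are the double crossovers. Comparing them with the parentals, only the se allele has switched, so se is the middle locus and the order is ru – se – th.

se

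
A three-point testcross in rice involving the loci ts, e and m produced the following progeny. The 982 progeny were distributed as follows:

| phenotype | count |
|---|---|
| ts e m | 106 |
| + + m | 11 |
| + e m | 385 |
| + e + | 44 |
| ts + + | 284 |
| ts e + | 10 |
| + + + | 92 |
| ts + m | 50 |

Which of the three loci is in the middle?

The two most frequent reciprocal classes, + e m and ts + +, are the parental types, so the F1 was + e m / ts + +.
The two rarest classes, + + m and ts e +, are the double crossovers. Comparing them with the parentals, only the e allele has switched, so e is the middle locus and the order is m – e – ts.

e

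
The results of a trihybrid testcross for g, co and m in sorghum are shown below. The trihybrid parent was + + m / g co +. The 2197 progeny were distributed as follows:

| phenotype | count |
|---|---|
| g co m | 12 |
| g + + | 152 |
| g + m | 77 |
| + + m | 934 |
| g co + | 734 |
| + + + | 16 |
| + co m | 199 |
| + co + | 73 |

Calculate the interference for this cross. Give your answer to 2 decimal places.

0.09

The two rarest classes, + + + and g co m, are the double crossovers. Comparing them with the parentals, only the m allele has switched, so m is the middle locus and the order is co – m – g.
co–m: (351 + 28)/2197 = 0.1725; m–g: (150 + 28)/2197 = 0.0810.
Expected DCO frequency = 0.1725 × 0.0810 ≈ 0.01397; observed = 28/2197 ≈ 0.01274.
Coefficient of coincidence = 0.01274/0.01397 ≈ 0.91; interference = 1 − 0.91 = 0.09.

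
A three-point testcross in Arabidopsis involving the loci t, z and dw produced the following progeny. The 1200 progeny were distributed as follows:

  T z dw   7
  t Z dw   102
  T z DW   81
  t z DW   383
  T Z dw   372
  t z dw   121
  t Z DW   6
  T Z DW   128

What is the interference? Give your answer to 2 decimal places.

The two most frequent reciprocal classes, t z DW and T Z dw, are the parental types, so the F1 was t z DW / T Z dw.
The two rarest classes, t Z DW and T z dw, are the double crossovers. Comparing them with the parentals, only the z allele has switched, so z is the middle locus and the order is dw – z – t.
dw–z: (249 + 13)/1200 = 0.2183; z–t: (183 + 13)/1200 = 0.1633.
Expected DCO frequency = 0.2183 × 0.1633 ≈ 0.03565; observed = 13/1200 ≈ 0.01083.
Coefficient of coincidence = 0.01083/0.03565 ≈ 0.30; interference = 1 − 0.30 = 0.70.

0.70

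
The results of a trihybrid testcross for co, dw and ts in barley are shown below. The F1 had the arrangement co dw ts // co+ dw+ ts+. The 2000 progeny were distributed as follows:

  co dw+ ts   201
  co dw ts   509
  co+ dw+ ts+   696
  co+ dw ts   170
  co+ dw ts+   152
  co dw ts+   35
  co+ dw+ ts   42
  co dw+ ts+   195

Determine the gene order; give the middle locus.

ts

The two rarest classes, co dw ts+ and co+ dw+ ts, are the double crossovers. Comparing them with the parentals, only the ts allele has switched, so ts is the middle locus and the order is dw – ts – co.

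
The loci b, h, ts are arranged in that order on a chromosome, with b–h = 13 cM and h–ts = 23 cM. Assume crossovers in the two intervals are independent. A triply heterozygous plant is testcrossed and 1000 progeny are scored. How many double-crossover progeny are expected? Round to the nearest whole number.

30

Map distances give recombination frequencies of 0.130 and 0.230 for the two intervals.
With no interference, expected double-crossover frequency = 0.130 × 0.230 = 0.02990.
Expected number = 0.02990 × 1000 = 29.90 ≈ 30.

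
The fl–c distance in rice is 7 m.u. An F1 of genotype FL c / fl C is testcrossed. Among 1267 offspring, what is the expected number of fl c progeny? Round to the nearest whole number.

A map distance of 7 m.u. corresponds to a recombination frequency of 0.070.
The F1 is FL c / fl C, so fl c is a recombinant gamete class with expected frequency r/2 = 0.070/2 = 0.0350.
Expected number = 0.0350 × 1267 = 44.35 ≈ 44.

44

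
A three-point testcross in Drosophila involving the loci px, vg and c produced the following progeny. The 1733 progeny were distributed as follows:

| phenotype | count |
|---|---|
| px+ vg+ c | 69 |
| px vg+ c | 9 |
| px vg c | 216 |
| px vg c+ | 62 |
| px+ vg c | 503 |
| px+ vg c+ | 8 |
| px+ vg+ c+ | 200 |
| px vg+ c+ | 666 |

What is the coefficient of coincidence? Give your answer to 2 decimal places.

The two most frequent reciprocal classes, px+ vg c and px vg+ c+, are the parental types, so the F1 was px+ vg c / px vg+ c+.
The two rarest classes, px+ vg c+ and px vg+ c, are the double crossovers. Comparing them with the parentals, only the c allele has switched, so c is the middle locus and the order is vg – c – px.
vg–c: (131 + 17)/1733 = 0.0854; c–px: (416 + 17)/1733 = 0.2499.
Expected DCO frequency = 0.0854 × 0.2499 ≈ 0.02134; observed = 17/1733 ≈ 0.00981.
Coefficient of coincidence = 0.00981/0.02134 ≈ 0.46.

0.46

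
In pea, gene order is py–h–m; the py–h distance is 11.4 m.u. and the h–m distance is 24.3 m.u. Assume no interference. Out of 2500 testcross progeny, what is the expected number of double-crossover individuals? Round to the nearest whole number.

69

Map distances give recombination frequencies of 0.114 and 0.243 for the two intervals.
With no interference, expected double-crossover frequency = 0.114 × 0.243 = 0.02770.
Expected number = 0.02770 × 2500 = 69.25 ≈ 69.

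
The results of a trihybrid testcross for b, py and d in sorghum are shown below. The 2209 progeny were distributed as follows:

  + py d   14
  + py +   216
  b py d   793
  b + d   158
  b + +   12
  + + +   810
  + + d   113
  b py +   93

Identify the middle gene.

The two most frequent reciprocal classes, b py d and + + +, are the parental types, so the F1 was b py d / + + +.
The two rarest classes, + py d and b + +, are the double crossovers. Comparing them with the parentals, only the b allele has switched, so b is the middle locus and the order is py – b – d.

b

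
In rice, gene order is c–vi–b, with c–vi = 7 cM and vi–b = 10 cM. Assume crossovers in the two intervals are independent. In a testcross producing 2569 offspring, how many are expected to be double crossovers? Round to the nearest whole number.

18

Map distances give recombination frequencies of 0.070 and 0.100 for the two intervals.
With no interference, expected double-crossover frequency = 0.070 × 0.100 = 0.00700.
Expected number = 0.00700 × 2569 = 17.98 ≈ 18.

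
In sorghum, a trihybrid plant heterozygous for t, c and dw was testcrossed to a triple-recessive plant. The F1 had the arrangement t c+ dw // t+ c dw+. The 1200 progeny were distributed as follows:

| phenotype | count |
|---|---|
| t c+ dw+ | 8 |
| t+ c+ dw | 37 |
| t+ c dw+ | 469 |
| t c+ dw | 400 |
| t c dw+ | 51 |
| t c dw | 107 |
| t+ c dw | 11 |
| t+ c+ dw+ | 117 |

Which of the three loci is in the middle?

The two rarest classes, t c+ dw+ and t+ c dw, are the double crossovers. Comparing them with the parentals, only the dw allele has switched, so dw is the middle locus and the order is c – dw – t.

dw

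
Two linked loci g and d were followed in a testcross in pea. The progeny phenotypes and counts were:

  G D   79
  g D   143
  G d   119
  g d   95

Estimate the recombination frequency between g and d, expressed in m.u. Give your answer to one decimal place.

The two most frequent classes, G d (119) and g D (143), are the parental types, so the F1 was G d / g D.
The recombinant classes are G D and g d: 79 + 95 = 174.
Recombination frequency = 174/436 = 0.3991 ≈ 39.9%, i.e. 39.9 m.u.

39.9 m.u.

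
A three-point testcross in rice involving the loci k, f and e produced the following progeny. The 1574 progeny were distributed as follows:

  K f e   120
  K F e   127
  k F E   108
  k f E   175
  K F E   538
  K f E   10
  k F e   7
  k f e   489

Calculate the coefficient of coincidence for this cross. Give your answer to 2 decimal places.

The two most frequent reciprocal classes, K F E and k f e, are the parental types, so the F1 was K F E / k f e.
The two rarest classes, K f E and k F e, are the double crossovers. Comparing them with the parentals, only the f allele has switched, so f is the middle locus and the order is k – f – e.
k–f: (228 + 17)/1574 = 0.1557; f–e: (302 + 17)/1574 = 0.2027.
Expected DCO frequency = 0.1557 × 0.2027 ≈ 0.03156; observed = 17/1574 ≈ 0.01080.
Coefficient of coincidence = 0.01080/0.03156 ≈ 0.34.

0.34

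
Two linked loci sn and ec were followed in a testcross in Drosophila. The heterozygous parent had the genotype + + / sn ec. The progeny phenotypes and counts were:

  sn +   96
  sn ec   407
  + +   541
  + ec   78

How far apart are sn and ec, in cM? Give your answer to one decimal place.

The recombinant classes are + ec and sn +: 78 + 96 = 174.
Recombination frequency = 174/1122 = 0.1551 ≈ 15.5%, i.e. 15.5 cM.

15.5 cM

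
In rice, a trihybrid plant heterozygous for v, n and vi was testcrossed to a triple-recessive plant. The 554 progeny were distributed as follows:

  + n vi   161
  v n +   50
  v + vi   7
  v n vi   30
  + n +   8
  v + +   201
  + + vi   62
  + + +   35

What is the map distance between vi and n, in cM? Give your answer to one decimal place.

22.9 cM

The two most frequent reciprocal classes, v + + and + n vi, are the parental types, so the F1 was v + + / + n vi.
The two rarest classes, v + vi and + n +, are the double crossovers. Comparing them with the parentals, only the vi allele has switched, so vi is the middle locus and the order is v – vi – n.
Crossovers in the vi–n interval produce the single-crossover classes v n + and + + vi (50 + 62 = 112) plus the double crossovers (15).
RF(vi–n) = (112 + 15) / 554 = 127/554 = 0.2292 → 22.9 cM.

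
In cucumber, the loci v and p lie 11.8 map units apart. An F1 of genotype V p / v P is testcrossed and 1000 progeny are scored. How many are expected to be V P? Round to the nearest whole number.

A map distance of 11.8 map units corresponds to a recombination frequency of 0.118.
The F1 is V p / v P, so V P is a recombinant gamete class with expected frequency r/2 = 0.118/2 = 0.0590.
Expected number = 0.0590 × 1000 = 59.00 ≈ 59.

59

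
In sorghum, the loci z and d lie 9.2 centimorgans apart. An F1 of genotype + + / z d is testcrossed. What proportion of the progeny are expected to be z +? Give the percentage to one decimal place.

4.6%

A map distance of 9.2 centimorgans corresponds to a recombination frequency of 0.092.
The F1 is + + / z d, so z + is a recombinant gamete class with expected frequency r/2 = 0.092/2 = 0.0460.
That is 0.0460 = 4.6% of the progeny.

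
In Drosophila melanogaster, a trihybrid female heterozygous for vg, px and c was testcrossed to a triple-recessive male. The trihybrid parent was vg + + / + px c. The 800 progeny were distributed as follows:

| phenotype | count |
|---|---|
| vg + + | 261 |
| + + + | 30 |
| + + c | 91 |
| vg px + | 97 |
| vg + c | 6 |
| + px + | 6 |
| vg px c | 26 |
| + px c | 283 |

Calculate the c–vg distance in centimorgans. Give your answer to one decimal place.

8.5 centimorgans

The two rarest classes, vg + c and + px +, are the double crossovers. Comparing them with the parentals, only the c allele has switched, so c is the middle locus and the order is vg – c – px.
Crossovers in the vg–c interval produce the single-crossover classes + + + and vg px c (30 + 26 = 56) plus the double crossovers (12).
RF(vg–c) = (56 + 12) / 800 = 68/800 = 0.0850 → 8.5 centimorgans.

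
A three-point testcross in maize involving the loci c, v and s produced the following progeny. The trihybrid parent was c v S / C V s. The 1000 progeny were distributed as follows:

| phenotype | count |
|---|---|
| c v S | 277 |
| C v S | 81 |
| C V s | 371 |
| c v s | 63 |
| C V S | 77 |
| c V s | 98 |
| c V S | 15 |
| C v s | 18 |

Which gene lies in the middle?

v

The two rarest classes, c V S and C v s, are the double crossovers. Comparing them with the parentals, only the v allele has switched, so v is the middle locus and the order is c – v – s.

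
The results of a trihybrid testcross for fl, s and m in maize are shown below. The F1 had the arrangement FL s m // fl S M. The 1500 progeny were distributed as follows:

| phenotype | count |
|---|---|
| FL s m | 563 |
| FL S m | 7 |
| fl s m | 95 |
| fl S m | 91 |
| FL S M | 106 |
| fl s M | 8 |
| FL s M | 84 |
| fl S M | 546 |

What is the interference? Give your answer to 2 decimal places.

0.45

The two rarest classes, FL S m and fl s M, are the double crossovers. Comparing them with the parentals, only the s allele has switched, so s is the middle locus and the order is fl – s – m.
fl–s: (201 + 15)/1500 = 0.1440; s–m: (175 + 15)/1500 = 0.1267.
Expected DCO frequency = 0.1440 × 0.1267 ≈ 0.01824; observed = 15/1500 ≈ 0.01000.
Coefficient of coincidence = 0.01000/0.01824 ≈ 0.55; interference = 1 − 0.55 = 0.45.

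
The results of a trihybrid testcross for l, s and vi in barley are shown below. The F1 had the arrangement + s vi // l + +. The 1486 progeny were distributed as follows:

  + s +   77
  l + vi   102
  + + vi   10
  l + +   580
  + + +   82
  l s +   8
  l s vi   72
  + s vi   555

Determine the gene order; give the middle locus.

s

The two rarest classes, + + vi and l s +, are the double crossovers. Comparing them with the parentals, only the s allele has switched, so s is the middle locus and the order is l – s – vi.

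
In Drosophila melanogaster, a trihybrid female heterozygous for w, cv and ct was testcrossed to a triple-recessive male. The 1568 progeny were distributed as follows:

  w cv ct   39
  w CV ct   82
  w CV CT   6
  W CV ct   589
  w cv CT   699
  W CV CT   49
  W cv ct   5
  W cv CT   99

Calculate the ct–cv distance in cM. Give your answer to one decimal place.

6.3 cM

The two most frequent reciprocal classes, w cv CT and W CV ct, are the parental types, so the F1 was w cv CT / W CV ct.
The two rarest classes, w CV CT and W cv ct, are the double crossovers. Comparing them with the parentals, only the cv allele has switched, so cv is the middle locus and the order is w – cv – ct.
Crossovers in the cv–ct interval produce the single-crossover classes w cv ct and W CV CT (39 + 49 = 88) plus the double crossovers (11).
RF(cv–ct) = (88 + 11) / 1568 = 99/1568 = 0.0631 → 6.3 cM.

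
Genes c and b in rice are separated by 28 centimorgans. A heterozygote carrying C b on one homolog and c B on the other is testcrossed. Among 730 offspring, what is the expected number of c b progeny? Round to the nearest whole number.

A map distance of 28 centimorgans corresponds to a recombination frequency of 0.280.
The F1 is C b / c B, so c b is a recombinant gamete class with expected frequency r/2 = 0.280/2 = 0.1400.
Expected number = 0.1400 × 730 = 102.20 ≈ 102.

102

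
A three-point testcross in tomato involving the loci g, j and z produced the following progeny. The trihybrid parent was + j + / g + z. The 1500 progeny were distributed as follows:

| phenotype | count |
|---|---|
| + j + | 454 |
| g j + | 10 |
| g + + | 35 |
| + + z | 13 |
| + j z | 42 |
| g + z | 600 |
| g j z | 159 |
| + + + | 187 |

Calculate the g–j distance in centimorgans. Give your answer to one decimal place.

The two rarest classes, g j + and + + z, are the double crossovers. Comparing them with the parentals, only the g allele has switched, so g is the middle locus and the order is z – g – j.
Crossovers in the g–j interval produce the single-crossover classes + + + and g j z (187 + 159 = 346) plus the double crossovers (23).
RF(g–j) = (346 + 23) / 1500 = 369/1500 = 0.2460 → 24.6 centimorgans.

24.6 centimorgans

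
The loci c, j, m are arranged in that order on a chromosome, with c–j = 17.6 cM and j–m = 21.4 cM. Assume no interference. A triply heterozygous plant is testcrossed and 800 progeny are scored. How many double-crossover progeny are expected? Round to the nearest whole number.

Map distances give recombination frequencies of 0.176 and 0.214 for the two intervals.
With no interference, expected double-crossover frequency = 0.176 × 0.214 = 0.03766.
Expected number = 0.03766 × 800 = 30.13 ≈ 30.

30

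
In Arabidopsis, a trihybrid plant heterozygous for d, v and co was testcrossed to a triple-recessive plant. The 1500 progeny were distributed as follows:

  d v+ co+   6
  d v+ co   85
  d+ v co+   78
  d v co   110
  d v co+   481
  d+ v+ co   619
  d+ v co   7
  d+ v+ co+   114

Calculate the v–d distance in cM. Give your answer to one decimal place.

11.7 cM

The two most frequent reciprocal classes, d v co+ and d+ v+ co, are the parental types, so the F1 was d v co+ / d+ v+ co.
The two rarest classes, d v+ co+ and d+ v co, are the double crossovers. Comparing them with the parentals, only the v allele has switched, so v is the middle locus and the order is co – v – d.
Crossovers in the v–d interval produce the single-crossover classes d+ v co+ and d v+ co (78 + 85 = 163) plus the double crossovers (13).
RF(v–d) = (163 + 13) / 1500 = 176/1500 = 0.1173 → 11.7 cM.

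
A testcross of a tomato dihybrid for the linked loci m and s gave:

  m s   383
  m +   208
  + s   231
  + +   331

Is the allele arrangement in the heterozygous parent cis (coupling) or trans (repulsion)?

The two most frequent classes are + + (331) and m s (383); these are the parental (non-recombinant) types.
So the F1 carried + + on one chromosome and m s on the other — the recessive alleles are on the same chromosome (cis / coupling).

cis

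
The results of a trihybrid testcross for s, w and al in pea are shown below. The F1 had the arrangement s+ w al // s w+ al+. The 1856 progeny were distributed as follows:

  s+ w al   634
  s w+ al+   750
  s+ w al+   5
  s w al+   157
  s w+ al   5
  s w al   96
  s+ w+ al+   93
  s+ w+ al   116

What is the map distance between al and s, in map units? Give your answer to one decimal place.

10.7 map units

The two rarest classes, s+ w al+ and s w+ al, are the double crossovers. Comparing them with the parentals, only the al allele has switched, so al is the middle locus and the order is w – al – s.
Crossovers in the al–s interval produce the single-crossover classes s w al and s+ w+ al+ (96 + 93 = 189) plus the double crossovers (10).
RF(al–s) = (189 + 10) / 1856 = 199/1856 = 0.1072 → 10.7 map units.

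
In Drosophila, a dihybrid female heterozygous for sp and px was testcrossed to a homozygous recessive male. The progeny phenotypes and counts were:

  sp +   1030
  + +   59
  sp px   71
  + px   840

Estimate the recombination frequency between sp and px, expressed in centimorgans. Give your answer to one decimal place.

The two most frequent classes, + px (840) and sp + (1030), are the parental types, so the F1 was + px / sp +.
The recombinant classes are + + and sp px: 59 + 71 = 130.
Recombination frequency = 130/2000 = 0.0650 ≈ 6.5%, i.e. 6.5 centimorgans.

6.5 centimorgans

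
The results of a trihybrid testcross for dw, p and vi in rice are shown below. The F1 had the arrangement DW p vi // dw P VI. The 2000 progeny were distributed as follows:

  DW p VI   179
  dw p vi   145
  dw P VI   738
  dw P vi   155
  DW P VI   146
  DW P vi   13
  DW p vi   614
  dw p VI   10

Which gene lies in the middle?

The two rarest classes, DW P vi and dw p VI, are the double crossovers. Comparing them with the parentals, only the p allele has switched, so p is the middle locus and the order is dw – p – vi.

p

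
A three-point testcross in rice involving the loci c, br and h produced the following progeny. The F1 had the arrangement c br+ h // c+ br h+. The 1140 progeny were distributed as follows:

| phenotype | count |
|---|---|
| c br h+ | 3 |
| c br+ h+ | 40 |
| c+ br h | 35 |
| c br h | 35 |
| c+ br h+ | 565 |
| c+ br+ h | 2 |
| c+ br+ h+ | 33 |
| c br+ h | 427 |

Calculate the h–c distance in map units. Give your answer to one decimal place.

The two rarest classes, c+ br+ h and c br h+, are the double crossovers. Comparing them with the parentals, only the c allele has switched, so c is the middle locus and the order is br – c – h.
Crossovers in the c–h interval produce the single-crossover classes c br+ h+ and c+ br h (40 + 35 = 75) plus the double crossovers (5).
RF(c–h) = (75 + 5) / 1140 = 80/1140 = 0.0702 → 7.0 map units.

7.0 map units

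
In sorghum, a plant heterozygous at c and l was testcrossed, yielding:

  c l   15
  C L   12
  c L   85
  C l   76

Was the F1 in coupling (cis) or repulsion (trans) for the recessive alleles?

The two most frequent classes are C l (76) and c L (85); these are the parental (non-recombinant) types.
So the F1 carried C l on one chromosome and c L on the other — the recessive alleles are on opposite chromosomes (trans / repulsion).

trans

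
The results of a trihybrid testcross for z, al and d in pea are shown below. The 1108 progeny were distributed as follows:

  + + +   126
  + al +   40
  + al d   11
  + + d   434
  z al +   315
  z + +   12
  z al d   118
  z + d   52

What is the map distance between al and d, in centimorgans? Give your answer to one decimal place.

24.1 centimorgans

The two most frequent reciprocal classes, + + d and z al +, are the parental types, so the F1 was + + d / z al +.
The two rarest classes, + al d and z + +, are the double crossovers. Comparing them with the parentals, only the al allele has switched, so al is the middle locus and the order is d – al – z.
Crossovers in the d–al interval produce the single-crossover classes + + + and z al d (126 + 118 = 244) plus the double crossovers (23).
RF(d–al) = (244 + 23) / 1108 = 267/1108 = 0.2410 → 24.1 centimorgans.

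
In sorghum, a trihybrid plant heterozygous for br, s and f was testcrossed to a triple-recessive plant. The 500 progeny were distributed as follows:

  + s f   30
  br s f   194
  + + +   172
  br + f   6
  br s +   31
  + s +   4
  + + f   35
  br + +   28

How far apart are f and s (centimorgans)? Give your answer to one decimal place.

The two most frequent reciprocal classes, br s f and + + +, are the parental types, so the F1 was br s f / + + +.
The two rarest classes, br + f and + s +, are the double crossovers. Comparing them with the parentals, only the s allele has switched, so s is the middle locus and the order is br – s – f.
Crossovers in the s–f interval produce the single-crossover classes br s + and + + f (31 + 35 = 66) plus the double crossovers (10).
RF(s–f) = (66 + 10) / 500 = 76/500 = 0.1520 → 15.2 centimorgans.

15.2 centimorgans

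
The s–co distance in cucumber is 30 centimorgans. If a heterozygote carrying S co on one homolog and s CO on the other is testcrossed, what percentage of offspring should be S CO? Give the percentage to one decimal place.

15.0%

A map distance of 30 centimorgans corresponds to a recombination frequency of 0.300.
The F1 is S co / s CO, so S CO is a recombinant gamete class with expected frequency r/2 = 0.300/2 = 0.1500.
That is 0.1500 = 15.0% of the progeny.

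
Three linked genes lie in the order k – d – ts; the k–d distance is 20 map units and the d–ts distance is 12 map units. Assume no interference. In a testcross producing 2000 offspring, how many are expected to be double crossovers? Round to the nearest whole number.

48

Map distances give recombination frequencies of 0.200 and 0.120 for the two intervals.
With no interference, expected double-crossover frequency = 0.200 × 0.120 = 0.02400.
Expected number = 0.02400 × 2000 = 48.00 ≈ 48.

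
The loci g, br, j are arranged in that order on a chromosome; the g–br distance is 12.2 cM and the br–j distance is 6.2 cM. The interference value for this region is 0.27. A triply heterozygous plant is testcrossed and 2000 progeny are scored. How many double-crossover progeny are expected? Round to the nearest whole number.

Map distances give recombination frequencies of 0.122 and 0.062 for the two intervals.
With interference 0.27 (so coincidence = 0.73), expected double-crossover frequency = 0.122 × 0.062 × 0.73 = 0.00552.
Expected number = 0.00552 × 2000 = 11.04 ≈ 11.

11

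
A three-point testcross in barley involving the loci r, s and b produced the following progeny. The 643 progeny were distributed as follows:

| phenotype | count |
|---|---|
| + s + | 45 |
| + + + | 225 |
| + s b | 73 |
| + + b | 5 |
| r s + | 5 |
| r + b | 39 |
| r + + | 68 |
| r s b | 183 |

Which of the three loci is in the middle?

The two most frequent reciprocal classes, r s b and + + +, are the parental types, so the F1 was r s b / + + +.
The two rarest classes, r s + and + + b, are the double crossovers. Comparing them with the parentals, only the b allele has switched, so b is the middle locus and the order is s – b – r.

b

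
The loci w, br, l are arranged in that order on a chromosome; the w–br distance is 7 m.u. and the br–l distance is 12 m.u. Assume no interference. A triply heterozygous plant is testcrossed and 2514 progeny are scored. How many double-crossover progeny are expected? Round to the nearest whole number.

21

Map distances give recombination frequencies of 0.070 and 0.120 for the two intervals.
With no interference, expected double-crossover frequency = 0.070 × 0.120 = 0.00840.
Expected number = 0.00840 × 2514 = 21.12 ≈ 21.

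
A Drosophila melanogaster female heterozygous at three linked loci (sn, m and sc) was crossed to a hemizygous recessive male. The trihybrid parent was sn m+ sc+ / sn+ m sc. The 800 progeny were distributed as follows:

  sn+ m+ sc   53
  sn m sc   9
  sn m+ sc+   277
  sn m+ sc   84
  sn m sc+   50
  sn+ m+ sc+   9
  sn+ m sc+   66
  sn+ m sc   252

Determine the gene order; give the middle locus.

sn

The two rarest classes, sn+ m+ sc+ and sn m sc, are the double crossovers. Comparing them with the parentals, only the sn allele has switched, so sn is the middle locus and the order is sc – sn – m.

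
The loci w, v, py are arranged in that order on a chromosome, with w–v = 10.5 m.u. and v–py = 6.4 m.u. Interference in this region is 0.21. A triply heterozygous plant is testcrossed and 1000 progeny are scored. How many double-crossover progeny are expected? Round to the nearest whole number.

5

Map distances give recombination frequencies of 0.105 and 0.064 for the two intervals.
With interference 0.21 (so coincidence = 0.79), expected double-crossover frequency = 0.105 × 0.064 × 0.79 = 0.00531.
Expected number = 0.00531 × 1000 = 5.31 ≈ 5.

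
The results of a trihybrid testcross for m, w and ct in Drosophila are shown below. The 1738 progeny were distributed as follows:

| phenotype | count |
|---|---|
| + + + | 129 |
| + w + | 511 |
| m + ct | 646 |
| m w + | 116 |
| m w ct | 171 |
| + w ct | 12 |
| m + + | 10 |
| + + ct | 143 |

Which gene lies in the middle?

The two most frequent reciprocal classes, m + ct and + w +, are the parental types, so the F1 was m + ct / + w +.
The two rarest classes, m + + and + w ct, are the double crossovers. Comparing them with the parentals, only the ct allele has switched, so ct is the middle locus and the order is m – ct – w.

ct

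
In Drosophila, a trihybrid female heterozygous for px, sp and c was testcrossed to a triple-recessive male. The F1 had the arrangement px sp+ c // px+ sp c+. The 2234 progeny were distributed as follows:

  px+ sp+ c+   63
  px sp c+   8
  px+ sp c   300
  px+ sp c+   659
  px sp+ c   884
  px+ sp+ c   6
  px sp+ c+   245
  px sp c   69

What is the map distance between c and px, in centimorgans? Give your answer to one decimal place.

25.0 centimorgans

The two rarest classes, px+ sp+ c and px sp c+, are the double crossovers. Comparing them with the parentals, only the px allele has switched, so px is the middle locus and the order is sp – px – c.
Crossovers in the px–c interval produce the single-crossover classes px sp+ c+ and px+ sp c (245 + 300 = 545) plus the double crossovers (14).
RF(px–c) = (545 + 14) / 2234 = 559/2234 = 0.2502 → 25.0 centimorgans.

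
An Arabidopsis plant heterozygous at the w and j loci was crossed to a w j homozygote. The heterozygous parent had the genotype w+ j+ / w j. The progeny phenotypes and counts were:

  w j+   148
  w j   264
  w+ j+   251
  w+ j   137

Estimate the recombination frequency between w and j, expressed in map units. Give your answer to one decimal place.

The recombinant classes are w+ j and w j+: 137 + 148 = 285.
Recombination frequency = 285/800 = 0.3563 ≈ 35.6%, i.e. 35.6 map units.

35.6 map units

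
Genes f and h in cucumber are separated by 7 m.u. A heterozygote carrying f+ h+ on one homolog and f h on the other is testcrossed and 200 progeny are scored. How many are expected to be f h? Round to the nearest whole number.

93

A map distance of 7 m.u. corresponds to a recombination frequency of 0.070.
The F1 is f+ h+ / f h, so f h is a parental gamete class with expected frequency (1 − r)/2 = 0.930/2 = 0.4650.
Expected number = 0.4650 × 200 = 93.00 ≈ 93.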